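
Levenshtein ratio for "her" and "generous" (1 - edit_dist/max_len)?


Word 1: "her" (length 3)
Word 2: "generous" (length 8)
One optimal edit sequence:
  1. insert 'g'  (+1)
  2. insert 'e'  (+1)
  3. substitute 'h' -> 'n'  (+1)
  4. keep 'e'
  5. keep 'r'
  6. insert 'o'  (+1)
  7. insert 'u'  (+1)
  8. insert 's'  (+1)
Edit distance = 6
Max length = max(3, 8) = 8
Similarity = 1 - 6/8
= 0.2500


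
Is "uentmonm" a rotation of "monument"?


Word: "monument", Candidate: "uentmonm"
Method: check if candidate is substring of word+word
"monumentmonument" contains "uentmonm"? No
Is rotation = No


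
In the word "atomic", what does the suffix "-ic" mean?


Suffix: -ic
As in: atomic -> atom + -ic
Meaning = relating to


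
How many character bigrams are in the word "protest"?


Word: "protest" (length 7)
Number of 2-grams = length - 2 + 1 = 7 - 2 + 1
= 6


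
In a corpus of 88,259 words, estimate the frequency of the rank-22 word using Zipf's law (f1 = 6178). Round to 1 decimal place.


Zipf's law: f(r) = f(1) / r
f(1) = 6178
f(22) = 6178 / 22
= 280.8 occurrences


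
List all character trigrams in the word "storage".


Word: "storage" (length 7)
Number of trigrams = 7 - 3 + 1 = 5
  Position 0: "sto"
  Position 1: "tor"
  Position 2: "ora"
  Position 3: "rag"
  Position 4: "age"
Trigrams = "sto", "tor", "ora", "rag", "age"


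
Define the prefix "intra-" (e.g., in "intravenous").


Prefix: intra-
Example: intravenous (intra- + venous)
Meaning = within


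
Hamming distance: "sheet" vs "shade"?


Comparing character by character (same length = 5):
  Pos 0: 's' vs 's' =
  Pos 1: 'h' vs 'h' =
  Pos 2: 'e' vs 'a' !=
  Pos 3: 'e' vs 'd' !=
  Pos 4: 't' vs 'e' !=
Hamming distance = 3


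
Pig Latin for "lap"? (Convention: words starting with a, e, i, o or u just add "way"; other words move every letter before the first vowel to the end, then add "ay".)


Word: "lap"
Starts with consonant(s) → move to end, add 'ay'
Consonant cluster: "l"
Pig Latin = "aplay"


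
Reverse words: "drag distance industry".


Original: "drag distance industry"
Words (1..n): drag | distance | industry
Reversed (n..1): industry | distance | drag
Result = "industry distance drag"


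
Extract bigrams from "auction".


Word: "auction" (length 7)
Number of bigrams = 7 - 2 + 1 = 6
  Position 0: "au"
  Position 1: "uc"
  Position 2: "ct"
  Position 3: "ti"
  Position 4: "io"
  Position 5: "on"
Bigrams = "au", "uc", "ct", "ti", "io", "on"


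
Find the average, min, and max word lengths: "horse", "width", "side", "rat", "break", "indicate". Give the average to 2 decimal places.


Lengths: "horse"=5, "width"=5, "side"=4, "rat"=3, "break"=5, "indicate"=8
Sum = 30, Count = 6
Average = 30/6 = 5.00
= avg=5.00, min=3, max=8


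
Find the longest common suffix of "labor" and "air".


Word 1: "labor"
Word 2: "air"
Comparing from end:
  Pos -1: 'r' == 'r'
  Pos -2: 'o' != 'i' (stop)
LCS = "r" (length 1)


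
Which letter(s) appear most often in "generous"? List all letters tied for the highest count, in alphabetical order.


Word: "generous"
Letter counts:
  'e': 2
  'g': 1
  'n': 1
  'o': 1
  'r': 1
  's': 1
  'u': 1
Maximum count = 2
Most frequent = 'e' (2 times each)


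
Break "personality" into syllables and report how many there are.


Word: "personality"
Syllable breakdown: per-son-al-i-ty
Counting: 5 parts
= 5 syllables


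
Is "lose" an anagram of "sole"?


Word 1: "sole" → sorted: elos
Word 2: "lose" → sorted: elos
Same letters? elos == elos
Anagram = Yes


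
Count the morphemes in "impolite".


Word: "impolite"
Morphemes: im- + polite
Each morpheme carries meaning
= 2 morphemes


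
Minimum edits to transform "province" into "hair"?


Word 1: "province" (length 8)
Word 2: "hair" (length 4)
One optimal edit sequence (insert/delete/substitute each cost 1):
  1. delete 'p'  (+1)
  2. delete 'r'  (+1)
  3. substitute 'o' -> 'h'  (+1)
  4. substitute 'v' -> 'a'  (+1)
  5. keep 'i'
  6. delete 'n'  (+1)
  7. delete 'c'  (+1)
  8. substitute 'e' -> 'r'  (+1)
Total edit operations: 7
Edit distance = 7


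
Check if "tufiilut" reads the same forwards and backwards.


Word: "tufiilut"
Reversed: "tuliifut"
Forward == Backward? tufiilut != tuliifut
Palindrome = No


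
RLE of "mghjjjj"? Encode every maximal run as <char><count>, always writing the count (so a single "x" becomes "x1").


String: "mghjjjj"
Scanning for consecutive runs:
  'm' x 1
  'g' x 1
  'h' x 1
  'j' x 4
RLE = "m1g1h1j4"


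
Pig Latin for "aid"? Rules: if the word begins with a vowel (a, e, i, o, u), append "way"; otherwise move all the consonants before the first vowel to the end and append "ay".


Word: "aid"
Starts with vowel → add 'way'
Pig Latin = "aidway"


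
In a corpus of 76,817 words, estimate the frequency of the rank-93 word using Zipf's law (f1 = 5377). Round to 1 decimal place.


Zipf's law: f(r) = f(1) / r
f(1) = 5377
f(93) = 5377 / 93
= 57.8 occurrences


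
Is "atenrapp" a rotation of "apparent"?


Word: "apparent", Candidate: "atenrapp"
Method: check if candidate is substring of word+word
"apparentapparent" contains "atenrapp"? No
Is rotation = No


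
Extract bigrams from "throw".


Word: "throw" (length 5)
Number of bigrams = 5 - 2 + 1 = 4
  Position 0: "th"
  Position 1: "hr"
  Position 2: "ro"
  Position 3: "ow"
Bigrams = "th", "hr", "ro", "ow"


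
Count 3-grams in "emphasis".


Word: "emphasis" (length 8)
Number of 3-grams = length - 3 + 1 = 8 - 3 + 1
= 6


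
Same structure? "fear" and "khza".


Pattern of "fear": [0, 1, 2, 3]
Pattern of "khza": [0, 1, 2, 3]
Patterns match
Same pattern = Yes


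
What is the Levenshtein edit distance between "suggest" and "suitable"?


Word 1: "suggest" (length 7)
Word 2: "suitable" (length 8)
One optimal edit sequence (insert/delete/substitute each cost 1):
  1. keep 's'
  2. keep 'u'
  3. insert 'i'  (+1)
  4. substitute 'g' -> 't'  (+1)
  5. substitute 'g' -> 'a'  (+1)
  6. substitute 'e' -> 'b'  (+1)
  7. substitute 's' -> 'l'  (+1)
  8. substitute 't' -> 'e'  (+1)
Total edit operations: 6
Edit distance = 6


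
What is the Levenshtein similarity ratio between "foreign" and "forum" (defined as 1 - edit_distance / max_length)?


Word 1: "foreign" (length 7)
Word 2: "forum" (length 5)
One optimal edit sequence:
  1. keep 'f'
  2. keep 'o'
  3. keep 'r'
  4. delete 'e'  (+1)
  5. delete 'i'  (+1)
  6. substitute 'g' -> 'u'  (+1)
  7. substitute 'n' -> 'm'  (+1)
Edit distance = 4
Max length = max(7, 5) = 7
Similarity = 1 - 4/7
= 0.4286


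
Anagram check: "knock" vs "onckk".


Word 1: "knock" → sorted: ckkno
Word 2: "onckk" → sorted: ckkno
Same letters? ckkno == ckkno
Anagram = Yes


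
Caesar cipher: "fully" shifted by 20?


Word: "fully"
Shift: 20
Each letter → (letter + shift) mod 26:
  'f' (5) + 20 = 25 → 'z'
  'u' (20) + 20 = 14 → 'o'
  'l' (11) + 20 = 5 → 'f'
  'l' (11) + 20 = 5 → 'f'
  'y' (24) + 20 = 18 → 's'
Result = "zoffs"


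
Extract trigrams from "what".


Word: "what" (length 4)
Number of trigrams = 4 - 3 + 1 = 2
  Position 0: "wha"
  Position 1: "hat"
Trigrams = "wha", "hat"


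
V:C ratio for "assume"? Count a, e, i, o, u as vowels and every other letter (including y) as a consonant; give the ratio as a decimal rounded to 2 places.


Word: "assume"
Vowels (a,e,i,o,u): 3
Consonants: 3
Ratio = 3/3
= 1.00


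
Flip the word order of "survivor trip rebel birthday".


Original: "survivor trip rebel birthday"
Words (1..n): survivor | trip | rebel | birthday
Reversed (n..1): birthday | rebel | trip | survivor
Result = "birthday rebel trip survivor"


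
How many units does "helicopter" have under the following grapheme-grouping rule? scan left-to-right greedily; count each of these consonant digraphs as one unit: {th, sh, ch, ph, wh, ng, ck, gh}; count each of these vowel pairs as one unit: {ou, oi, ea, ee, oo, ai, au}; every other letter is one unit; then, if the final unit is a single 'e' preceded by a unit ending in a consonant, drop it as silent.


Word: "helicopter" (10 letters)
Left-to-right scan:
  1. 'h' (letter)
  2. 'e' (letter)
  3. 'l' (letter)
  4. 'i' (letter)
  5. 'c' (letter)
  6. 'o' (letter)
  7. 'p' (letter)
  8. 't' (letter)
  9. 'e' (letter)
  10. 'r' (letter)
Units from scan: 10
Sound units = 10 units


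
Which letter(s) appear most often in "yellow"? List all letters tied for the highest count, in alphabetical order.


Word: "yellow"
Letter counts:
  'e': 1
  'l': 2
  'o': 1
  'w': 1
  'y': 1
Maximum count = 2
Most frequent = 'l' (2 times each)


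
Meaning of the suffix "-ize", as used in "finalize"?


Suffix: -ize
As in: finalize -> final + -ize
Meaning = to make


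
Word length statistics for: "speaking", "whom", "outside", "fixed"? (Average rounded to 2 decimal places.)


Lengths: "speaking"=8, "whom"=4, "outside"=7, "fixed"=5
Sum = 24, Count = 4
Average = 24/4 = 6.00
= avg=6.00, min=4, max=8


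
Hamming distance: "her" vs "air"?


Comparing character by character (same length = 3):
  Pos 0: 'h' vs 'a' !=
  Pos 1: 'e' vs 'i' !=
  Pos 2: 'r' vs 'r' =
Hamming distance = 2


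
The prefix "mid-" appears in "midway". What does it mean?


Prefix: mid-
As in: midway -> mid- + way
Meaning = middle


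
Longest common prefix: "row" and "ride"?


Word 1: "row"
Word 2: "ride"
Comparing from start:
  Pos 0: 'r' == 'r'
  Pos 1: 'o' != 'i' (stop)
LCP = "r" (length 1)


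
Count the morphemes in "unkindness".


Word: "unkindness"
Morphemes: un- / kind / -ness
Each morpheme carries meaning
= 3 morphemes


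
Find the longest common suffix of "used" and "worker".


Word 1: "used"
Word 2: "worker"
Comparing from end:
  Pos -1: 'd' != 'r' (stop)
LCS = "" (length 0)


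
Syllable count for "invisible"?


Word: "invisible"
Syllable breakdown: in-vis-i-ble
Counting: 4 parts
= 4 syllables


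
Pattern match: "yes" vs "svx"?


Pattern of "yes": [0, 1, 2]
Pattern of "svx": [0, 1, 2]
Patterns match
Same pattern = Yes


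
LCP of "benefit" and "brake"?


Word 1: "benefit"
Word 2: "brake"
Comparing from start:
  Pos 0: 'b' == 'b'
  Pos 1: 'e' != 'r' (stop)
LCP = "b" (length 1)


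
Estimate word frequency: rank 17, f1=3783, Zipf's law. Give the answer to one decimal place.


Zipf's law: f(r) = f(1) / r
f(1) = 3783
f(17) = 3783 / 17
= 222.5 occurrences


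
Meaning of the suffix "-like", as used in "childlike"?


Suffix: -like
Example: childlike = child + -like
Meaning = resembling


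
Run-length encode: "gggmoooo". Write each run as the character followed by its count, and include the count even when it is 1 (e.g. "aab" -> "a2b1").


String: "gggmoooo"
Scanning for consecutive runs:
  'g' x 3
  'm' x 1
  'o' x 4
RLE = "g3m1o4"


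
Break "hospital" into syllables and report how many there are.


Word: "hospital"
Syllable breakdown: hos · pi · tal
Counting: 3 parts
= 3 syllables


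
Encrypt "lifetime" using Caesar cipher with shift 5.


Word: "lifetime"
Shift: 5
Each letter → (letter + shift) mod 26:
  'l' (11) + 5 = 16 → 'q'
  'i' (8) + 5 = 13 → 'n'
  'f' (5) + 5 = 10 → 'k'
  'e' (4) + 5 = 9 → 'j'
  't' (19) + 5 = 24 → 'y'
  'i' (8) + 5 = 13 → 'n'
  'm' (12) + 5 = 17 → 'r'
  'e' (4) + 5 = 9 → 'j'
Result = "qnkjynrj"


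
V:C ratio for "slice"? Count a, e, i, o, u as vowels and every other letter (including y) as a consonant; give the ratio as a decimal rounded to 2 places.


Word: "slice"
Vowels (a,e,i,o,u): 2
Consonants: 3
Ratio = 2/3
= 0.67


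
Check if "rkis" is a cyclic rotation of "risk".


Word: "risk", Candidate: "rkis"
Method: check if candidate is substring of word+word
"riskrisk" contains "rkis"? No
Is rotation = No


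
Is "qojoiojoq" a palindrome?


Word: "qojoiojoq"
Reversed: "qojoiojoq"
Forward == Backward? qojoiojoq == qojoiojoq
Palindrome = Yes


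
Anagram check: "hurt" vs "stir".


Word 1: "hurt" → sorted: hrtu
Word 2: "stir" → sorted: irst
Same letters? hrtu != irst
Anagram = No


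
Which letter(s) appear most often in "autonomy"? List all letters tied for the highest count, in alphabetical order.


Word: "autonomy"
Letter counts:
  'a': 1
  'm': 1
  'n': 1
  'o': 2
  't': 1
  'u': 1
  'y': 1
Maximum count = 2
Most frequent = 'o' (2 times each)


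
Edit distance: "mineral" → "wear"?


Word 1: "mineral" (length 7)
Word 2: "wear" (length 4)
One optimal edit sequence (insert/delete/substitute each cost 1):
  1. delete 'm'  (+1)
  2. delete 'i'  (+1)
  3. substitute 'n' -> 'w'  (+1)
  4. keep 'e'
  5. delete 'r'  (+1)
  6. keep 'a'
  7. substitute 'l' -> 'r'  (+1)
Total edit operations: 5
Edit distance = 5


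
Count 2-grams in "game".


Word: "game" (length 4)
Number of 2-grams = length - 2 + 1 = 4 - 2 + 1
= 3


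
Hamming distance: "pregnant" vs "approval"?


Comparing character by character (same length = 8):
  Pos 0: 'p' vs 'a' !=
  Pos 1: 'r' vs 'p' !=
  Pos 2: 'e' vs 'p' !=
  Pos 3: 'g' vs 'r' !=
  Pos 4: 'n' vs 'o' !=
  Pos 5: 'a' vs 'v' !=
  Pos 6: 'n' vs 'a' !=
  Pos 7: 't' vs 'l' !=
Hamming distance = 8


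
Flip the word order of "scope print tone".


Original: "scope print tone"
Words (1..n): scope | print | tone
Reversed (n..1): tone | print | scope
Result = "tone print scope"


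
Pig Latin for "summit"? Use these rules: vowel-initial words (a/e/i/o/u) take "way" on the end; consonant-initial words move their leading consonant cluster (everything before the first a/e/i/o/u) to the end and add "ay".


Word: "summit"
Starts with consonant(s) → move to end, add 'ay'
Consonant cluster: "s"
Pig Latin = "ummitsay"


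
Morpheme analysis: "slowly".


Word: "slowly"
Morphemes: slow + -ly
Each morpheme carries meaning
= 2 morphemes


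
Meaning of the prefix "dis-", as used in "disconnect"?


Prefix: dis-
Example: disconnect = dis- + connect
Meaning = not / opposite


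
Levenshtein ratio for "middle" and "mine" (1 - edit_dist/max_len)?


Word 1: "middle" (length 6)
Word 2: "mine" (length 4)
One optimal edit sequence:
  1. keep 'm'
  2. keep 'i'
  3. delete 'd'  (+1)
  4. delete 'd'  (+1)
  5. substitute 'l' -> 'n'  (+1)
  6. keep 'e'
Edit distance = 3
Max length = max(6, 4) = 6
Similarity = 1 - 3/6
= 0.5000


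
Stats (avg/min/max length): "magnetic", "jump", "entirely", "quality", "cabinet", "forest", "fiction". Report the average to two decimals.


Lengths: "magnetic"=8, "jump"=4, "entirely"=8, "quality"=7, "cabinet"=7, "forest"=6, "fiction"=7
Sum = 47, Count = 7
Average = 47/7 = 6.71
= avg=6.71, min=4, max=8


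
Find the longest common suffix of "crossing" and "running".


Word 1: "crossing"
Word 2: "running"
Comparing from end:
  Pos -1: 'g' == 'g'
  Pos -2: 'n' == 'n'
  Pos -3: 'i' == 'i'
  Pos -4: 's' != 'n' (stop)
LCS = "ing" (length 3)


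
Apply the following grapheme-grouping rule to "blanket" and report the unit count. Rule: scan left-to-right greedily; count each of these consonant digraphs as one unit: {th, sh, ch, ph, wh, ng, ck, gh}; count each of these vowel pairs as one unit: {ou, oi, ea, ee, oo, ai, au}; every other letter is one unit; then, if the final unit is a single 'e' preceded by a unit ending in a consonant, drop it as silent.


Word: "blanket" (7 letters)
Left-to-right scan:
  1. 'b' (letter)
  2. 'l' (letter)
  3. 'a' (letter)
  4. 'n' (letter)
  5. 'k' (letter)
  6. 'e' (letter)
  7. 't' (letter)
Units from scan: 7
Sound units = 7 units


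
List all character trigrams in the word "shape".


Word: "shape" (length 5)
Number of trigrams = 5 - 3 + 1 = 3
  Position 0: "sha"
  Position 1: "hap"
  Position 2: "ape"
Trigrams = "sha", "hap", "ape"


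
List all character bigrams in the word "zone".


Word: "zone" (length 4)
Number of bigrams = 4 - 2 + 1 = 3
  Position 0: "zo"
  Position 1: "on"
  Position 2: "ne"
Bigrams = "zo", "on", "ne"


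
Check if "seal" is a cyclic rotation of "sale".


Word: "sale", Candidate: "seal"
Method: check if candidate is substring of word+word
"salesale" contains "seal"? No
Is rotation = No


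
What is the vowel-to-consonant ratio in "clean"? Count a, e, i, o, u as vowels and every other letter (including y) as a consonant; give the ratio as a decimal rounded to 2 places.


Word: "clean"
Vowels (a,e,i,o,u): 2
Consonants: 3
Ratio = 2/3
= 0.67


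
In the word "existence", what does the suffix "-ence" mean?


Suffix: -ence
Example: existence = exist + -ence
Meaning = state of


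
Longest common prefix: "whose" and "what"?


Word 1: "whose"
Word 2: "what"
Comparing from start:
  Pos 0: 'w' == 'w'
  Pos 1: 'h' == 'h'
  Pos 2: 'o' != 'a' (stop)
LCP = "wh" (length 2)


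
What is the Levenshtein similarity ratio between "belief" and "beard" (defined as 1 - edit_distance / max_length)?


Word 1: "belief" (length 6)
Word 2: "beard" (length 5)
One optimal edit sequence:
  1. keep 'b'
  2. keep 'e'
  3. delete 'l'  (+1)
  4. substitute 'i' -> 'a'  (+1)
  5. substitute 'e' -> 'r'  (+1)
  6. substitute 'f' -> 'd'  (+1)
Edit distance = 4
Max length = max(6, 5) = 6
Similarity = 1 - 4/6
= 0.3333


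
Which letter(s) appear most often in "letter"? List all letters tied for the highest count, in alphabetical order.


Word: "letter"
Letter counts:
  'e': 2
  'l': 1
  'r': 1
  't': 2
Maximum count = 2
Most frequent = 'e', 't' (2 times each)


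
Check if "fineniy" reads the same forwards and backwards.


Word: "fineniy"
Reversed: "yinenif"
Forward == Backward? fineniy != yinenif
Palindrome = No


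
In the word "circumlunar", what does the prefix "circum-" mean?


Prefix: circum-
Example: circumlunar (circum- + lunar)
Meaning = around


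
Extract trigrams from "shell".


Word: "shell" (length 5)
Number of trigrams = 5 - 3 + 1 = 3
  Position 0: "she"
  Position 1: "hel"
  Position 2: "ell"
Trigrams = "she", "hel", "ell"


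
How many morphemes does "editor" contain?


Word: "editor"
Morphemes: edit | -or
Each morpheme carries meaning
= 2 morphemes


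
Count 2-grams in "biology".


Word: "biology" (length 7)
Number of 2-grams = length - 2 + 1 = 7 - 2 + 1
= 6


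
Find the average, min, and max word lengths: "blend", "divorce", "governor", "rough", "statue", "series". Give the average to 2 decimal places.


Lengths: "blend"=5, "divorce"=7, "governor"=8, "rough"=5, "statue"=6, "series"=6
Sum = 37, Count = 6
Average = 37/6 = 6.17
= avg=6.17, min=5, max=8


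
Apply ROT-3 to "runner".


Word: "runner"
Shift: 3
Each letter → (letter + shift) mod 26:
  'r' (17) + 3 = 20 → 'u'
  'u' (20) + 3 = 23 → 'x'
  'n' (13) + 3 = 16 → 'q'
  'n' (13) + 3 = 16 → 'q'
  'e' (4) + 3 = 7 → 'h'
  'r' (17) + 3 = 20 → 'u'
Result = "uxqqhu"


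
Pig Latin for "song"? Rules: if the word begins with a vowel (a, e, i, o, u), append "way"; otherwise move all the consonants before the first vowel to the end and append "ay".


Word: "song"
Starts with consonant(s) → move to end, add 'ay'
Consonant cluster: "s"
Pig Latin = "ongsay"


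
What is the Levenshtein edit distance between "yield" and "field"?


Word 1: "yield" (length 5)
Word 2: "field" (length 5)
One optimal edit sequence (insert/delete/substitute each cost 1):
  1. substitute 'y' -> 'f'  (+1)
  2. keep 'i'
  3. keep 'e'
  4. keep 'l'
  5. keep 'd'
Total edit operations: 1
Edit distance = 1


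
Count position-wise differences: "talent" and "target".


Comparing character by character (same length = 6):
  Pos 0: 't' vs 't' =
  Pos 1: 'a' vs 'a' =
  Pos 2: 'l' vs 'r' !=
  Pos 3: 'e' vs 'g' !=
  Pos 4: 'n' vs 'e' !=
  Pos 5: 't' vs 't' =
Hamming distance = 3


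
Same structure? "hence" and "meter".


Pattern of "hence": [0, 1, 2, 3, 1]
Pattern of "meter": [0, 1, 2, 1, 3]
Patterns do not match
Same pattern = No


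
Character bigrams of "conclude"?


Word: "conclude" (length 8)
Number of bigrams = 8 - 2 + 1 = 7
  Position 0: "co"
  Position 1: "on"
  Position 2: "nc"
  Position 3: "cl"
  Position 4: "lu"
  Position 5: "ud"
  Position 6: "de"
Bigrams = "co", "on", "nc", "cl", "lu", "ud", "de"


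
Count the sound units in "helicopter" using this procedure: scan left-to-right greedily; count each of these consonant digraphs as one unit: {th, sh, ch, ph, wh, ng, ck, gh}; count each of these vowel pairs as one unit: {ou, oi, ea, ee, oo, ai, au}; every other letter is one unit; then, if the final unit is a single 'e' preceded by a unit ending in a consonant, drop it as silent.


Word: "helicopter" (10 letters)
Left-to-right scan:
  1. 'h' (letter)
  2. 'e' (letter)
  3. 'l' (letter)
  4. 'i' (letter)
  5. 'c' (letter)
  6. 'o' (letter)
  7. 'p' (letter)
  8. 't' (letter)
  9. 'e' (letter)
  10. 'r' (letter)
Units from scan: 10
Sound units = 10 units


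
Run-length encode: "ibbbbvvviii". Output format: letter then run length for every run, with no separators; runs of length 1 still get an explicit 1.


String: "ibbbbvvviii"
Scanning for consecutive runs:
  'i' x 1
  'b' x 4
  'v' x 3
  'i' x 3
RLE = "i1b4v3i3"


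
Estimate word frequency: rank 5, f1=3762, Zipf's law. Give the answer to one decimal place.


Zipf's law: f(r) = f(1) / r
f(1) = 3762
f(5) = 3762 / 5
= 752.4 occurrences


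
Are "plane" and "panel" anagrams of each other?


Word 1: "plane" → sorted: aelnp
Word 2: "panel" → sorted: aelnp
Same letters? aelnp == aelnp
Anagram = Yes


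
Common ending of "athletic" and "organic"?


Word 1: "athletic"
Word 2: "organic"
Comparing from end:
  Pos -1: 'c' == 'c'
  Pos -2: 'i' == 'i'
  Pos -3: 't' != 'n' (stop)
LCS = "ic" (length 2)


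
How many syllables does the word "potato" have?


Word: "potato"
Syllable breakdown: po | ta | to
Counting: 3 parts
= 3 syllables


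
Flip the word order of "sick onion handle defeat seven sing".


Original: "sick onion handle defeat seven sing"
Words (1..n): sick | onion | handle | defeat | seven | sing
Reversed (n..1): sing | seven | defeat | handle | onion | sick
Result = "sing seven defeat handle onion sick"


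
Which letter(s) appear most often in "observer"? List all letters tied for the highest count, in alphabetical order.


Word: "observer"
Letter counts:
  'b': 1
  'e': 2
  'o': 1
  'r': 2
  's': 1
  'v': 1
Maximum count = 2
Most frequent = 'e', 'r' (2 times each)


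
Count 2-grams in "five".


Word: "five" (length 4)
Number of 2-grams = length - 2 + 1 = 4 - 2 + 1
= 3


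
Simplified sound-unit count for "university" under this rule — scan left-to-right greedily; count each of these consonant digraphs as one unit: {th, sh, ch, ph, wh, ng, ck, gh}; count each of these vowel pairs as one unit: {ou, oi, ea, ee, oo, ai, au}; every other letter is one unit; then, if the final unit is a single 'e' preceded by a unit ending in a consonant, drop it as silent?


Word: "university" (10 letters)
Left-to-right scan:
  [1] 'u' (letter)
  [2] 'n' (letter)
  [3] 'i' (letter)
  [4] 'v' (letter)
  [5] 'e' (letter)
  [6] 'r' (letter)
  [7] 's' (letter)
  [8] 'i' (letter)
  [9] 't' (letter)
  [10] 'y' (letter)
Units from scan: 10
Sound units = 10 units


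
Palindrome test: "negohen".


Word: "negohen"
Reversed: "nehogen"
Forward == Backward? negohen != nehogen
Palindrome = No


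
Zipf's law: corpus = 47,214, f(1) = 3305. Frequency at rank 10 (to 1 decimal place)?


Zipf's law: f(r) = f(1) / r
f(1) = 3305
f(10) = 3305 / 10
= 330.5 occurrences


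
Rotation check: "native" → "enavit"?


Word: "native", Candidate: "enavit"
Method: check if candidate is substring of word+word
"nativenative" contains "enavit"? No
Is rotation = No


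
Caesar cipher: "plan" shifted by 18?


Word: "plan"
Shift: 18
Each letter → (letter + shift) mod 26:
  'p' (15) + 18 = 7 → 'h'
  'l' (11) + 18 = 3 → 'd'
  'a' (0) + 18 = 18 → 's'
  'n' (13) + 18 = 5 → 'f'
Result = "hdsf"


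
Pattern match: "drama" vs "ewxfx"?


Pattern of "drama": [0, 1, 2, 3, 2]
Pattern of "ewxfx": [0, 1, 2, 3, 2]
Patterns match
Same pattern = Yes


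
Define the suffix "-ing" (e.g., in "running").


Suffix: -ing
Example: running (run + -ing, with a spelling change)
Meaning = present participle


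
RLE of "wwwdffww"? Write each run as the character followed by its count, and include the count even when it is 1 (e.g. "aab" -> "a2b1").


String: "wwwdffww"
Scanning for consecutive runs:
  'w' x 3
  'd' x 1
  'f' x 2
  'w' x 2
RLE = "w3d1f2w2"


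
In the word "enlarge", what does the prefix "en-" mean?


Prefix: en-
Example: enlarge (en- + large)
Meaning = cause to / put into


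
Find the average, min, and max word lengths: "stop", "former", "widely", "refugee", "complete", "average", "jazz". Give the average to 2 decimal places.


Lengths: "stop"=4, "former"=6, "widely"=6, "refugee"=7, "complete"=8, "average"=7, "jazz"=4
Sum = 42, Count = 7
Average = 42/7 = 6.00
= avg=6.00, min=4, max=8


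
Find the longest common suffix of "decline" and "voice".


Word 1: "decline"
Word 2: "voice"
Comparing from end:
  Pos -1: 'e' == 'e'
  Pos -2: 'n' != 'c' (stop)
LCS = "e" (length 1)


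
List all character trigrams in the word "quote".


Word: "quote" (length 5)
Number of trigrams = 5 - 3 + 1 = 3
  Position 0: "quo"
  Position 1: "uot"
  Position 2: "ote"
Trigrams = "quo", "uot", "ote"


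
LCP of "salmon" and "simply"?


Word 1: "salmon"
Word 2: "simply"
Comparing from start:
  Pos 0: 's' == 's'
  Pos 1: 'a' != 'i' (stop)
LCP = "s" (length 1)


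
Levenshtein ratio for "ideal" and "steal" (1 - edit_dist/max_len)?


Word 1: "ideal" (length 5)
Word 2: "steal" (length 5)
One optimal edit sequence:
  1. substitute 'i' -> 's'  (+1)
  2. substitute 'd' -> 't'  (+1)
  3. keep 'e'
  4. keep 'a'
  5. keep 'l'
Edit distance = 2
Max length = max(5, 5) = 5
Similarity = 1 - 2/5
= 0.6000


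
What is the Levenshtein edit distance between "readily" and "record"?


Word 1: "readily" (length 7)
Word 2: "record" (length 6)
One optimal edit sequence (insert/delete/substitute each cost 1):
  1. keep 'r'
  2. keep 'e'
  3. delete 'a'  (+1)
  4. substitute 'd' -> 'c'  (+1)
  5. substitute 'i' -> 'o'  (+1)
  6. substitute 'l' -> 'r'  (+1)
  7. substitute 'y' -> 'd'  (+1)
Total edit operations: 5
Edit distance = 5


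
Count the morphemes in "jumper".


Word: "jumper"
Morphemes: jump / -er
Each morpheme carries meaning
= 2 morphemes


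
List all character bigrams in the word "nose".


Word: "nose" (length 4)
Number of bigrams = 4 - 2 + 1 = 3
  Position 0: "no"
  Position 1: "os"
  Position 2: "se"
Bigrams = "no", "os", "se"


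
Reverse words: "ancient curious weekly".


Original: "ancient curious weekly"
Words (1..n): ancient | curious | weekly
Reversed (n..1): weekly | curious | ancient
Result = "weekly curious ancient"


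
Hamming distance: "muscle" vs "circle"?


Comparing character by character (same length = 6):
  Pos 0: 'm' vs 'c' !=
  Pos 1: 'u' vs 'i' !=
  Pos 2: 's' vs 'r' !=
  Pos 3: 'c' vs 'c' =
  Pos 4: 'l' vs 'l' =
  Pos 5: 'e' vs 'e' =
Hamming distance = 3


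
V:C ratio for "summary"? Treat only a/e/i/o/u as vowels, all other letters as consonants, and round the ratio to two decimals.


Word: "summary"
Vowels (a,e,i,o,u): 2
Consonants: 5
Ratio = 2/5
= 0.40


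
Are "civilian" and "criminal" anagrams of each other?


Word 1: "civilian" → sorted: aciiilnv
Word 2: "criminal" → sorted: aciilmnr
Same letters? aciiilnv != aciilmnr
Anagram = No


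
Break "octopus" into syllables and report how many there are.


Word: "octopus"
Syllable breakdown: oc-to-pus
Counting: 3 parts
= 3 syllables


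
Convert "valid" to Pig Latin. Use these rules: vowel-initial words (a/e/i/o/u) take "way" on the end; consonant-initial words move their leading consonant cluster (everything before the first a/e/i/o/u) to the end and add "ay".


Word: "valid"
Starts with consonant(s) → move to end, add 'ay'
Consonant cluster: "v"
Pig Latin = "alidvay"


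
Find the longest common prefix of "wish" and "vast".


Word 1: "wish"
Word 2: "vast"
Comparing from start:
  Pos 0: 'w' != 'v' (stop)
LCP = "" (length 0)


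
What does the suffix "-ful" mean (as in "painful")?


Suffix: -ful
Example: painful = pain + -ful
Meaning = full of


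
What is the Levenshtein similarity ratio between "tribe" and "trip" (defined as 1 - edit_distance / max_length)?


Word 1: "tribe" (length 5)
Word 2: "trip" (length 4)
One optimal edit sequence:
  1. keep 't'
  2. keep 'r'
  3. keep 'i'
  4. delete 'b'  (+1)
  5. substitute 'e' -> 'p'  (+1)
Edit distance = 2
Max length = max(5, 4) = 5
Similarity = 1 - 2/5
= 0.6000


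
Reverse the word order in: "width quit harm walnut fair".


Original: "width quit harm walnut fair"
Words (1..n): width | quit | harm | walnut | fair
Reversed (n..1): fair | walnut | harm | quit | width
Result = "fair walnut harm quit width"


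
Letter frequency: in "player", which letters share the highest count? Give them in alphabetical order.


Word: "player"
Letter counts:
  'a': 1
  'e': 1
  'l': 1
  'p': 1
  'r': 1
  'y': 1
Maximum count = 1
Most frequent = 'a', 'e', 'l', 'p', 'r', 'y' (1 time each)


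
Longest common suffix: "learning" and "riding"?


Word 1: "learning"
Word 2: "riding"
Comparing from end:
  Pos -1: 'g' == 'g'
  Pos -2: 'n' == 'n'
  Pos -3: 'i' == 'i'
  Pos -4: 'n' != 'd' (stop)
LCS = "ing" (length 3)


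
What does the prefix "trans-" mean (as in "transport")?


Prefix: trans-
Example: transport (trans- + port)
Meaning = across


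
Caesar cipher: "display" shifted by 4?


Word: "display"
Shift: 4
Each letter → (letter + shift) mod 26:
  'd' (3) + 4 = 7 → 'h'
  'i' (8) + 4 = 12 → 'm'
  's' (18) + 4 = 22 → 'w'
  'p' (15) + 4 = 19 → 't'
  'l' (11) + 4 = 15 → 'p'
  'a' (0) + 4 = 4 → 'e'
  'y' (24) + 4 = 2 → 'c'
Result = "hmwtpec"


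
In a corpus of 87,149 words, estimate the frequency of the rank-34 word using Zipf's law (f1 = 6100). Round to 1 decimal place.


Zipf's law: f(r) = f(1) / r
f(1) = 6100
f(34) = 6100 / 34
= 179.4 occurrences


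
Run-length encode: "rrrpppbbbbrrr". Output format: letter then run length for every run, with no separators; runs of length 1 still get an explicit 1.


String: "rrrpppbbbbrrr"
Scanning for consecutive runs:
  'r' x 3
  'p' x 3
  'b' x 4
  'r' x 3
RLE = "r3p3b4r3"


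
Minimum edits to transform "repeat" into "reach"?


Word 1: "repeat" (length 6)
Word 2: "reach" (length 5)
One optimal edit sequence (insert/delete/substitute each cost 1):
  1. keep 'r'
  2. keep 'e'
  3. delete 'p'  (+1)
  4. substitute 'e' -> 'a'  (+1)
  5. substitute 'a' -> 'c'  (+1)
  6. substitute 't' -> 'h'  (+1)
Total edit operations: 4
Edit distance = 4


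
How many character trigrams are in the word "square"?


Word: "square" (length 6)
Number of 3-grams = length - 3 + 1 = 6 - 3 + 1
= 4


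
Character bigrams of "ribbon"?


Word: "ribbon" (length 6)
Number of bigrams = 6 - 2 + 1 = 5
  Position 0: "ri"
  Position 1: "ib"
  Position 2: "bb"
  Position 3: "bo"
  Position 4: "on"
Bigrams = "ri", "ib", "bb", "bo", "on"


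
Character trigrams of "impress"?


Word: "impress" (length 7)
Number of trigrams = 7 - 3 + 1 = 5
  Position 0: "imp"
  Position 1: "mpr"
  Position 2: "pre"
  Position 3: "res"
  Position 4: "ess"
Trigrams = "imp", "mpr", "pre", "res", "ess"


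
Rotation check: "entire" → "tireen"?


Word: "entire", Candidate: "tireen"
Method: check if candidate is substring of word+word
"entireentire" contains "tireen"? Yes
Is rotation = Yes


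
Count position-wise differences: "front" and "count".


Comparing character by character (same length = 5):
  Pos 0: 'f' vs 'c' !=
  Pos 1: 'r' vs 'o' !=
  Pos 2: 'o' vs 'u' !=
  Pos 3: 'n' vs 'n' =
  Pos 4: 't' vs 't' =
Hamming distance = 3


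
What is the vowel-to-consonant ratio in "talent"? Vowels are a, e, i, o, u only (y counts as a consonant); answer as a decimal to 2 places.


Word: "talent"
Vowels (a,e,i,o,u): 2
Consonants: 4
Ratio = 2/4
= 0.50


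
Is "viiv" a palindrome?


Word: "viiv"
Reversed: "viiv"
Forward == Backward? viiv == viiv
Palindrome = Yes


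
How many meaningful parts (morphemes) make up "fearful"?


Word: "fearful"
Morphemes: fear | -ful
Each morpheme carries meaning
= 2 morphemes


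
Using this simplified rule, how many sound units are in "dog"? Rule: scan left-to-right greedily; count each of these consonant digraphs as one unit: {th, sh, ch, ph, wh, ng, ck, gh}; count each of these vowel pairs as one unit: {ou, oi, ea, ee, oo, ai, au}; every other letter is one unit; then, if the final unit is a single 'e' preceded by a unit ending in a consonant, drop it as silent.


Word: "dog" (3 letters)
Left-to-right scan:
  [1] 'd' (letter)
  [2] 'o' (letter)
  [3] 'g' (letter)
Units from scan: 3
Sound units = 3 units


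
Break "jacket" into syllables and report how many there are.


Word: "jacket"
Syllable breakdown: jack / et
Counting: 2 parts
= 2 syllables


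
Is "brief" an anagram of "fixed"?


Word 1: "fixed" → sorted: defix
Word 2: "brief" → sorted: befir
Same letters? defix != befir
Anagram = No


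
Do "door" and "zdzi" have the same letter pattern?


Pattern of "door": [0, 1, 1, 2]
Pattern of "zdzi": [0, 1, 0, 2]
Patterns do not match
Same pattern = No


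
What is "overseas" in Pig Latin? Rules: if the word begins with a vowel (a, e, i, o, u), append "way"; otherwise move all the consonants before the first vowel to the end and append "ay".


Word: "overseas"
Starts with vowel → add 'way'
Pig Latin = "overseasway"


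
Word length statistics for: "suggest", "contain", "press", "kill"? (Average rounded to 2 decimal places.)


Lengths: "suggest"=7, "contain"=7, "press"=5, "kill"=4
Sum = 23, Count = 4
Average = 23/4 = 5.75
= avg=5.75, min=4, max=7


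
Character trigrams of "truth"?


Word: "truth" (length 5)
Number of trigrams = 5 - 3 + 1 = 3
  Position 0: "tru"
  Position 1: "rut"
  Position 2: "uth"
Trigrams = "tru", "rut", "uth"


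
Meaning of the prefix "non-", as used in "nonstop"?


Prefix: non-
Example: nonstop = non- + stop
Meaning = not


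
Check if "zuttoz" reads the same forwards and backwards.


Word: "zuttoz"
Reversed: "zottuz"
Forward == Backward? zuttoz != zottuz
Palindrome = No


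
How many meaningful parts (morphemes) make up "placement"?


Word: "placement"
Morphemes: place + -ment
Each morpheme carries meaning
= 2 morphemes


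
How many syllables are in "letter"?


Word: "letter"
Syllable breakdown: let-ter
Counting: 2 parts
= 2 syllables


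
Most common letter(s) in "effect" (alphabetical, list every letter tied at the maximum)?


Word: "effect"
Letter counts:
  'c': 1
  'e': 2
  'f': 2
  't': 1
Maximum count = 2
Most frequent = 'e', 'f' (2 times each)


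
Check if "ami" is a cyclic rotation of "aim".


Word: "aim", Candidate: "ami"
Method: check if candidate is substring of word+word
"aimaim" contains "ami"? No
Is rotation = No


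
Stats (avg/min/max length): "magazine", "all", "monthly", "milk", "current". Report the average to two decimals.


Lengths: "magazine"=8, "all"=3, "monthly"=7, "milk"=4, "current"=7
Sum = 29, Count = 5
Average = 29/5 = 5.80
= avg=5.80, min=3, max=8


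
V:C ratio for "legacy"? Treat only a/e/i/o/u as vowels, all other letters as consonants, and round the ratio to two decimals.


Word: "legacy"
Vowels (a,e,i,o,u): 2
Consonants: 4
Ratio = 2/4
= 0.50


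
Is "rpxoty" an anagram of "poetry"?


Word 1: "poetry" → sorted: eoprty
Word 2: "rpxoty" → sorted: oprtxy
Same letters? eoprty != oprtxy
Anagram = No


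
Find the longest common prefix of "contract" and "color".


Word 1: "contract"
Word 2: "color"
Comparing from start:
  Pos 0: 'c' == 'c'
  Pos 1: 'o' == 'o'
  Pos 2: 'n' != 'l' (stop)
LCP = "co" (length 2)


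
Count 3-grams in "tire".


Word: "tire" (length 4)
Number of 3-grams = length - 3 + 1 = 4 - 3 + 1
= 2


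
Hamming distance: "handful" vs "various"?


Comparing character by character (same length = 7):
  Pos 0: 'h' vs 'v' !=
  Pos 1: 'a' vs 'a' =
  Pos 2: 'n' vs 'r' !=
  Pos 3: 'd' vs 'i' !=
  Pos 4: 'f' vs 'o' !=
  Pos 5: 'u' vs 'u' =
  Pos 6: 'l' vs 's' !=
Hamming distance = 5


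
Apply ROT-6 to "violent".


Word: "violent"
Shift: 6
Each letter → (letter + shift) mod 26:
  'v' (21) + 6 = 1 → 'b'
  'i' (8) + 6 = 14 → 'o'
  'o' (14) + 6 = 20 → 'u'
  'l' (11) + 6 = 17 → 'r'
  'e' (4) + 6 = 10 → 'k'
  'n' (13) + 6 = 19 → 't'
  't' (19) + 6 = 25 → 'z'
Result = "bourktz"


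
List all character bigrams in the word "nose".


Word: "nose" (length 4)
Number of bigrams = 4 - 2 + 1 = 3
  Position 0: "no"
  Position 1: "os"
  Position 2: "se"
Bigrams = "no", "os", "se"


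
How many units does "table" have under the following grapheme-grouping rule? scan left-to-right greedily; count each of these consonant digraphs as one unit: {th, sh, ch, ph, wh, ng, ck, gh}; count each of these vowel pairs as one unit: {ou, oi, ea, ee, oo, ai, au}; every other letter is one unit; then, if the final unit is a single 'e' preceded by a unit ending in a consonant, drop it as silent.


Word: "table" (5 letters)
Left-to-right scan:
  1. 't' (letter)
  2. 'a' (letter)
  3. 'b' (letter)
  4. 'l' (letter)
  5. 'e' (letter)
Units from scan: 5
Final unit is 'e' after a consonant -> drop as silent (-1)
Sound units = 4 units


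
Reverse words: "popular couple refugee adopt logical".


Original: "popular couple refugee adopt logical"
Words (1..n): popular | couple | refugee | adopt | logical
Reversed (n..1): logical | adopt | refugee | couple | popular
Result = "logical adopt refugee couple popular"


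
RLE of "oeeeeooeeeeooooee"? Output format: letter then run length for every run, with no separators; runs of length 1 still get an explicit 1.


String: "oeeeeooeeeeooooee"
Scanning for consecutive runs:
  'o' x 1
  'e' x 4
  'o' x 2
  'e' x 4
  'o' x 4
  'e' x 2
RLE = "o1e4o2e4o4e2"


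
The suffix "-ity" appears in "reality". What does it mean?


Suffix: -ity
As in: reality -> real + -ity
Meaning = quality of


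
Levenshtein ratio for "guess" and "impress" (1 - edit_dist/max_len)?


Word 1: "guess" (length 5)
Word 2: "impress" (length 7)
One optimal edit sequence:
  1. insert 'i'  (+1)
  2. insert 'm'  (+1)
  3. substitute 'g' -> 'p'  (+1)
  4. substitute 'u' -> 'r'  (+1)
  5. keep 'e'
  6. keep 's'
  7. keep 's'
Edit distance = 4
Max length = max(5, 7) = 7
Similarity = 1 - 4/7
= 0.4286


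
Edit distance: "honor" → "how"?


Word 1: "honor" (length 5)
Word 2: "how" (length 3)
One optimal edit sequence (insert/delete/substitute each cost 1):
  1. keep 'h'
  2. delete 'o'  (+1)
  3. delete 'n'  (+1)
  4. keep 'o'
  5. substitute 'r' -> 'w'  (+1)
Total edit operations: 3
Edit distance = 3


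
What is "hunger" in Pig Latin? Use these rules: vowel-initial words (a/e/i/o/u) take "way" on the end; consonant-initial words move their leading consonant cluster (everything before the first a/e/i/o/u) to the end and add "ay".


Word: "hunger"
Starts with consonant(s) → move to end, add 'ay'
Consonant cluster: "h"
Pig Latin = "ungerhay"


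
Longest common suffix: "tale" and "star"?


Word 1: "tale"
Word 2: "star"
Comparing from end:
  Pos -1: 'e' != 'r' (stop)
LCS = "" (length 0)


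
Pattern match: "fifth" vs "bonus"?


Pattern of "fifth": [0, 1, 0, 2, 3]
Pattern of "bonus": [0, 1, 2, 3, 4]
Patterns do not match
Same pattern = No


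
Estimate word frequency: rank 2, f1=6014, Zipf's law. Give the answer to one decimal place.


Zipf's law: f(r) = f(1) / r
f(1) = 6014
f(2) = 6014 / 2
= 3007.0 occurrences


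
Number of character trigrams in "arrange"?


Word: "arrange" (length 7)
Number of 3-grams = length - 3 + 1 = 7 - 3 + 1
= 5
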